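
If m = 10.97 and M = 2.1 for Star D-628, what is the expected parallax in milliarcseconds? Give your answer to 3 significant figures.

m − M = 10.97 − 2.1 = 8.87.
d = 10^((m−M)/5 + 1) = 10^2.774 = 594.29 pc.
p = 1/d = 1/594.29 = 0.0016827 arcsec = 1.6827 mas.

1.68 mas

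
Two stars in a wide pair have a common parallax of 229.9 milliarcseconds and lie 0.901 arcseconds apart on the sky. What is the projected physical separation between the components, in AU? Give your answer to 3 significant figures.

d = 1/p = 1/0.2299″ = 4.3497 pc.
At distance d (pc), an angle of θ arcsec spans θ·d AU: s = 0.901 × 4.3497 = 3.9191 AU.

3.92 AU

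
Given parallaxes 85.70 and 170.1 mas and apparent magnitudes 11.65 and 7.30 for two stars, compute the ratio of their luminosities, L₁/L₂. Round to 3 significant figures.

L₁/L₂ = 0.0717

d₁ = 1/p₁ = 1/0.08570″ = 11.669 pc; d₂ = 1/p₂ = 1/0.1701″ = 5.8789 pc.
M₁ = m₁ − 5 log₁₀ d₁ + 5 = 11.65 − 5.3352 + 5 = 11.3148.
M₂ = 7.30 − 3.8465 + 5 = 8.4535.
L₁/L₂ = 10^(0.4(M₂ − M₁)) = 10^(0.4 × (-2.8613)) = 10^(-1.14452) = 0.071694.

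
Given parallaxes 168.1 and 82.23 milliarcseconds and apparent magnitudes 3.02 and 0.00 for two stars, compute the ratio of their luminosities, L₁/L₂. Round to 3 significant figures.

d₁ = 1/p₁ = 1/0.1681″ = 5.9488 pc; d₂ = 1/p₂ = 1/0.08223″ = 12.161 pc.
M₁ = m₁ − 5 log₁₀ d₁ + 5 = 3.02 − 3.8721 + 5 = 4.1479.
M₂ = 0.00 − 5.4248 + 5 = -0.4248.
L₁/L₂ = 10^(0.4(M₂ − M₁)) = 10^(0.4 × (-4.5727)) = 10^(-1.82908) = 0.014822.

L₁/L₂ = 0.0148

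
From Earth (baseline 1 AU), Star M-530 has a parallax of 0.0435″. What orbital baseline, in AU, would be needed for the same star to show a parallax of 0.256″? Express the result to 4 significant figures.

Parallax scales linearly with baseline: p ∝ B, so B = p_target / p_Earth × 1 AU.
B = 0.256 / 0.0435 = 5.8851 AU.

5.885 AU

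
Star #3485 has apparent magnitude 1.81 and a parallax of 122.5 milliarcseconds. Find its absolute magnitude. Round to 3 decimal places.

M = 2.251

d = 1/p = 1/0.1225″ = 8.1633 pc.
m − M = 5 log₁₀(8.1633) − 5 = 4.5593 − 5 = -0.4407.
M = m − (m − M) = 1.81 − (-0.4407) = 2.251.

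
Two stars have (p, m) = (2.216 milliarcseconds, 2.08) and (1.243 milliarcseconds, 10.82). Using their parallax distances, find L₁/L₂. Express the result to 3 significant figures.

L₁/L₂ = 986

d₁ = 1/p₁ = 1/0.002216″ = 451.26 pc; d₂ = 1/p₂ = 1/0.001243″ = 804.51 pc.
M₁ = m₁ − 5 log₁₀ d₁ + 5 = 2.08 − 13.2721 + 5 = -6.1921.
M₂ = 10.82 − 14.5277 + 5 = 1.2923.
L₁/L₂ = 10^(0.4(M₂ − M₁)) = 10^(0.4 × 7.4844) = 10^2.99376 = 985.73.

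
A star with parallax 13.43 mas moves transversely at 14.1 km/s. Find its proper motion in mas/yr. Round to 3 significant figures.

d = 1/p = 1/0.01343″ = 74.46 pc.
μ = v_t / (4.74 d) = 14.1 / (4.74 × 74.46) = 14.1 / 352.94 = 0.03995 ″/yr = 39.95 mas/yr.

40.0 mas/yr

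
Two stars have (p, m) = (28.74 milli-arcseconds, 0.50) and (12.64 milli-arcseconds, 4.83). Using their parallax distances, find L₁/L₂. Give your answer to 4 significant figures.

d₁ = 1/p₁ = 1/0.02874″ = 34.795 pc; d₂ = 1/p₂ = 1/0.01264″ = 79.114 pc.
M₁ = m₁ − 5 log₁₀ d₁ + 5 = 0.50 − 7.7076 + 5 = -2.2076.
M₂ = 4.83 − 9.4913 + 5 = 0.3387.
L₁/L₂ = 10^(0.4(M₂ − M₁)) = 10^(0.4 × 2.5463) = 10^1.01852 = 10.436.

L₁/L₂ = 10.44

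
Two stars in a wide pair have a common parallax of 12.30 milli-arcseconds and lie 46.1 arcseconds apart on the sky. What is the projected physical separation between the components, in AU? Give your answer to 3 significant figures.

d = 1/p = 1/0.01230″ = 81.301 pc.
At distance d (pc), an angle of θ arcsec spans θ·d AU: s = 46.1 × 81.301 = 3748 AU.

3750 AU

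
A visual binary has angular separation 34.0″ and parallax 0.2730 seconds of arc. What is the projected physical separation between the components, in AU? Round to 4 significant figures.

d = 1/p = 1/0.2730″ = 3.663 pc.
At distance d (pc), an angle of θ arcsec spans θ·d AU: s = 34.0 × 3.663 = 124.54 AU.

124.5 AU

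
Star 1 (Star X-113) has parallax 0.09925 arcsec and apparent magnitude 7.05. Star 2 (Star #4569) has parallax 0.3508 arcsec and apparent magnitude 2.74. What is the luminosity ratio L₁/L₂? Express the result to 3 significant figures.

d₁ = 1/p₁ = 1/0.09925″ = 10.076 pc; d₂ = 1/p₂ = 1/0.3508″ = 2.8506 pc.
M₁ = m₁ − 5 log₁₀ d₁ + 5 = 7.05 − 5.0164 + 5 = 7.0336.
M₂ = 2.74 − 2.2747 + 5 = 5.4653.
L₁/L₂ = 10^(0.4(M₂ − M₁)) = 10^(0.4 × (-1.5683)) = 10^(-0.62732) = 0.23587.

L₁/L₂ = 0.236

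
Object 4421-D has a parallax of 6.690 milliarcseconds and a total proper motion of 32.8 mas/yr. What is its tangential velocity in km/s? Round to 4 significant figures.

23.24 km/s

d = 1/p = 1/0.006690″ = 149.48 pc.
μ = 32.8 mas/yr = 0.0328 ″/yr.
v_t = 4.74 × μ × d = 4.74 × 0.0328 × 149.48 = 23.24 km/s.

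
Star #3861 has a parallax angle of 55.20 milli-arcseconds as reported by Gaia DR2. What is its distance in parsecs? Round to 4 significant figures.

18.12 pc

p = 55.20 milli-arcseconds = 0.05520 arcsec.
d = 1/p = 1/0.05520 = 18.116 pc.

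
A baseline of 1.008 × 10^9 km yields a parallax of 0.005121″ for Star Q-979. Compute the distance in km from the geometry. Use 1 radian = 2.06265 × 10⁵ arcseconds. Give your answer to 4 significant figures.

θ = 0.005121″ = 0.005121/206265 = 2.4827 × 10^-8 rad.
d = B/θ = (1.008 × 10^9) / (2.4827 × 10^-8) = 4.0601 × 10^16 km.

4.060 × 10^16 km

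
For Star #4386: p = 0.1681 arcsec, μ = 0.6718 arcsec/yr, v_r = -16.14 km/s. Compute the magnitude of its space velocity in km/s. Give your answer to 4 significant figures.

24.89 km/s

d = 1/p = 1/0.1681″ = 5.9488 pc.
v_t = 4.740 μ d = 4.740 × 0.6718 × 5.9488 = 18.943 km/s.
v = √(v_r² + v_t²) = √((-16.14)² + 18.943²) = √619.337 = 24.886 km/s.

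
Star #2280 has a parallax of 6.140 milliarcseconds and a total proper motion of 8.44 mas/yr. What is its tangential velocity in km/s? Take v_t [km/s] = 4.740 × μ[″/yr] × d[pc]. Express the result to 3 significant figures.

6.52 km/s

d = 1/p = 1/0.006140″ = 162.87 pc.
μ = 8.44 mas/yr = 0.00844 ″/yr.
v_t = 4.74 × μ × d = 4.74 × 0.00844 × 162.87 = 6.5157 km/s.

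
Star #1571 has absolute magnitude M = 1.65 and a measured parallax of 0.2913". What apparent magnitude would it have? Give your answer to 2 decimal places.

m = -0.67

d = 1/p = 1/0.2913″ = 3.4329 pc.
m − M = 5 log₁₀ d − 5 = 5 log₁₀(3.4329) − 5 = 2.6783 − 5 = -2.3217.
m = M + (m − M) = 1.65 + (-2.3217) = -0.67.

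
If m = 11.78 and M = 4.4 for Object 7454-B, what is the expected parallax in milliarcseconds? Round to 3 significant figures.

m − M = 11.78 − 4.4 = 7.38.
d = 10^((m−M)/5 + 1) = 10^2.476 = 299.23 pc.
p = 1/d = 1/299.23 = 0.0033419 arcsec = 3.3419 mas.

3.34 mas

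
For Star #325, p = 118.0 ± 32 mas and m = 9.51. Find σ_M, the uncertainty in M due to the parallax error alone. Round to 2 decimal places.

M = m − 5 log₁₀ d + 5 = m + 5 log₁₀ p + 5, so ∂M/∂p = 5/(p ln 10).
σ_M = (5/ln 10) · (σ_p/p) = 2.1715 × 32/118.0 = 2.1715 × 0.27119 = 0.58889.

σ_M = 0.59 mag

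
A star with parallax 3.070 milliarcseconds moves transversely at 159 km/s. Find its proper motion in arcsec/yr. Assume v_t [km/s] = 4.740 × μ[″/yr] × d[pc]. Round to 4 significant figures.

d = 1/p = 1/0.003070″ = 325.73 pc.
μ = v_t / (4.74 d) = 159 / (4.74 × 325.73) = 159 / 1544 = 0.10298 ″/yr.

0.1030 arcsec/yr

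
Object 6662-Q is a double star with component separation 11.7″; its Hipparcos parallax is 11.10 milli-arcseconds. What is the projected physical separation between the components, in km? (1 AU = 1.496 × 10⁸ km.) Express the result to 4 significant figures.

1.577 × 10^11 km

d = 1/p = 1/0.01110″ = 90.09 pc.
At distance d (pc), an angle of θ arcsec spans θ·d AU: s = 11.7 × 90.09 = 1054.1 AU.
= 1054.1 × 1.496 × 10⁸ km = 1.5769 × 10^11 km.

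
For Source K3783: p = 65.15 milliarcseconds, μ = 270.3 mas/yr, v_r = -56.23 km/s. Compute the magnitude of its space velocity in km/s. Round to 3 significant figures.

59.6 km/s

d = 1/p = 1/0.06515″ = 15.349 pc.
μ = 270.3 mas/yr = 0.2703 ″/yr.
v_t = 4.740 μ d = 4.740 × 0.2703 × 15.349 = 19.665 km/s.
v = √(v_r² + v_t²) = √((-56.23)² + 19.665²) = √3548.53 = 59.57 km/s.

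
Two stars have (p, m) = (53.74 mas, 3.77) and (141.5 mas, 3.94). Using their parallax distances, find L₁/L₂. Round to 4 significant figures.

L₁/L₂ = 8.108

d₁ = 1/p₁ = 1/0.05374″ = 18.608 pc; d₂ = 1/p₂ = 1/0.1415″ = 7.0671 pc.
M₁ = m₁ − 5 log₁₀ d₁ + 5 = 3.77 − 6.3485 + 5 = 2.4215.
M₂ = 3.94 − 4.2462 + 5 = 4.6938.
L₁/L₂ = 10^(0.4(M₂ − M₁)) = 10^(0.4 × 2.2723) = 10^0.90892 = 8.1081.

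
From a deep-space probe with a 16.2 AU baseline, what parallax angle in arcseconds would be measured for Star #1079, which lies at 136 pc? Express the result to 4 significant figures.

0.1191 arcsec

p (arcsec) = B (AU) / d (pc).
p = 16.2 / 136 = 0.11912 arcsec.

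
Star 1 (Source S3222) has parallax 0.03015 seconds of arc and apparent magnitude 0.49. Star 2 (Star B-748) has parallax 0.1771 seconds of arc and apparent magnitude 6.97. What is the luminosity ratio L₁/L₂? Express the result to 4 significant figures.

d₁ = 1/p₁ = 1/0.03015″ = 33.167 pc; d₂ = 1/p₂ = 1/0.1771″ = 5.6465 pc.
M₁ = m₁ − 5 log₁₀ d₁ + 5 = 0.49 − 7.6035 + 5 = -2.1135.
M₂ = 6.97 − 3.7589 + 5 = 8.2111.
L₁/L₂ = 10^(0.4(M₂ − M₁)) = 10^(0.4 × 10.3246) = 10^4.12984 = 13485.

L₁/L₂ = 13490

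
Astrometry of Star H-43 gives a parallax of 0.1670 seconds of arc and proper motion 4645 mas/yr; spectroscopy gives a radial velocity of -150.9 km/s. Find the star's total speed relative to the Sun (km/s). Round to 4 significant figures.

d = 1/p = 1/0.1670″ = 5.988 pc.
μ = 4645 mas/yr = 4.645 ″/yr.
v_t = 4.740 μ d = 4.740 × 4.645 × 5.988 = 131.84 km/s.
v = √(v_r² + v_t²) = √((-150.9)² + 131.84²) = √40152.6 = 200.38 km/s.

200.4 km/s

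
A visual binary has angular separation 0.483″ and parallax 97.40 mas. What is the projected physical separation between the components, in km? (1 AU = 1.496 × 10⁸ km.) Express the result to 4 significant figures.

7.419 × 10^8 km

d = 1/p = 1/0.09740″ = 10.267 pc.
At distance d (pc), an angle of θ arcsec spans θ·d AU: s = 0.483 × 10.267 = 4.959 AU.
= 4.959 × 1.496 × 10⁸ km = 7.4187 × 10^8 km.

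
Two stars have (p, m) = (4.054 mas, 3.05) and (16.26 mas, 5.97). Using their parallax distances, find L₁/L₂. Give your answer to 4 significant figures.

L₁/L₂ = 236.9

d₁ = 1/p₁ = 1/0.004054″ = 246.67 pc; d₂ = 1/p₂ = 1/0.01626″ = 61.501 pc.
M₁ = m₁ − 5 log₁₀ d₁ + 5 = 3.05 − 11.9606 + 5 = -3.9106.
M₂ = 5.97 − 8.9444 + 5 = 2.0256.
L₁/L₂ = 10^(0.4(M₂ − M₁)) = 10^(0.4 × 5.9362) = 10^2.37448 = 236.85.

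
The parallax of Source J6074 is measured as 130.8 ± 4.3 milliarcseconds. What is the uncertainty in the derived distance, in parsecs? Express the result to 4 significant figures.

d = 1/p, so σ_d = σ_p / p².
σ_d = 0.00430 / (0.1308)² = 0.00430 / 0.017109 = 0.25133 pc.

0.2513 pc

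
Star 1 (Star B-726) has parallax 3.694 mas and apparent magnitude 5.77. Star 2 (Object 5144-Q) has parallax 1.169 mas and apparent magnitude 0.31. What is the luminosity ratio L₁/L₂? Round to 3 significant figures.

d₁ = 1/p₁ = 1/0.003694″ = 270.71 pc; d₂ = 1/p₂ = 1/0.001169″ = 855.43 pc.
M₁ = m₁ − 5 log₁₀ d₁ + 5 = 5.77 − 12.1625 + 5 = -1.3925.
M₂ = 0.31 − 14.6609 + 5 = -9.3509.
L₁/L₂ = 10^(0.4(M₂ − M₁)) = 10^(0.4 × (-7.9584)) = 10^(-3.18336) = 0.0006556.

L₁/L₂ = 0.000656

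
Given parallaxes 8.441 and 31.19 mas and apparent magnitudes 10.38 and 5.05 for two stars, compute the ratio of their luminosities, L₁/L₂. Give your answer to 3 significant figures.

d₁ = 1/p₁ = 1/0.008441″ = 118.47 pc; d₂ = 1/p₂ = 1/0.03119″ = 32.062 pc.
M₁ = m₁ − 5 log₁₀ d₁ + 5 = 10.38 − 10.3680 + 5 = 5.0120.
M₂ = 5.05 − 7.5300 + 5 = 2.5200.
L₁/L₂ = 10^(0.4(M₂ − M₁)) = 10^(0.4 × (-2.4920)) = 10^(-0.99680) = 0.10074.

L₁/L₂ = 0.101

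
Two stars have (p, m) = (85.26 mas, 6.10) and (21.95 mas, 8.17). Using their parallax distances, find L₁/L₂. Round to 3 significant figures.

L₁/L₂ = 0.446

d₁ = 1/p₁ = 1/0.08526″ = 11.729 pc; d₂ = 1/p₂ = 1/0.02195″ = 45.558 pc.
M₁ = m₁ − 5 log₁₀ d₁ + 5 = 6.10 − 5.3463 + 5 = 5.7537.
M₂ = 8.17 − 8.2928 + 5 = 4.8772.
L₁/L₂ = 10^(0.4(M₂ − M₁)) = 10^(0.4 × (-0.8765)) = 10^(-0.35060) = 0.44607.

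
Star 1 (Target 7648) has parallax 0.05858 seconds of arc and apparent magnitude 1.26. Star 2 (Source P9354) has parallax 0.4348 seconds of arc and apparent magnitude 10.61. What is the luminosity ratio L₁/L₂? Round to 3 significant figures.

L₁/L₂ = 303000

d₁ = 1/p₁ = 1/0.05858″ = 17.071 pc; d₂ = 1/p₂ = 1/0.4348″ = 2.2999 pc.
M₁ = m₁ − 5 log₁₀ d₁ + 5 = 1.26 − 6.1613 + 5 = 0.0987.
M₂ = 10.61 − 1.8085 + 5 = 13.8015.
L₁/L₂ = 10^(0.4(M₂ − M₁)) = 10^(0.4 × 13.7028) = 10^5.48112 = 3.0277 × 10^5.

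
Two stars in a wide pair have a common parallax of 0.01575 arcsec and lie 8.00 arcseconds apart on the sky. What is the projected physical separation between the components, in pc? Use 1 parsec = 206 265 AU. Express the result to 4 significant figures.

d = 1/p = 1/0.01575″ = 63.492 pc.
At distance d (pc), an angle of θ arcsec spans θ·d AU: s = 8.00 × 63.492 = 507.94 AU.
= 507.94 / 206265 = 0.0024626 pc.

0.002463 pc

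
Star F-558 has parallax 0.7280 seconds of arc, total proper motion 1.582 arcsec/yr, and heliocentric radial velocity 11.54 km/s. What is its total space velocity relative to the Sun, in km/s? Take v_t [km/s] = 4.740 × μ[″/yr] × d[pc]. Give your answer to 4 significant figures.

15.47 km/s

d = 1/p = 1/0.7280″ = 1.3736 pc.
v_t = 4.740 μ d = 4.740 × 1.582 × 1.3736 = 10.3 km/s.
v = √(v_r² + v_t²) = √(11.54² + 10.3²) = √239.262 = 15.468 km/s.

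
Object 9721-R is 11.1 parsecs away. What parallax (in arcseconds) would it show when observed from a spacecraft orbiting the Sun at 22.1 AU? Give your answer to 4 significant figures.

1.991 arcsec

p (arcsec) = B (AU) / d (pc).
p = 22.1 / 11.1 = 1.991 arcsec.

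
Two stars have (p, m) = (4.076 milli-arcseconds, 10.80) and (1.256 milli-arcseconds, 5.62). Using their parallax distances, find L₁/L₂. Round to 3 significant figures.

L₁/L₂ = 0.000804

d₁ = 1/p₁ = 1/0.004076″ = 245.34 pc; d₂ = 1/p₂ = 1/0.001256″ = 796.18 pc.
M₁ = m₁ − 5 log₁₀ d₁ + 5 = 10.80 − 11.9488 + 5 = 3.8512.
M₂ = 5.62 − 14.5051 + 5 = -3.8851.
L₁/L₂ = 10^(0.4(M₂ − M₁)) = 10^(0.4 × (-7.7363)) = 10^(-3.09452) = 0.00080441.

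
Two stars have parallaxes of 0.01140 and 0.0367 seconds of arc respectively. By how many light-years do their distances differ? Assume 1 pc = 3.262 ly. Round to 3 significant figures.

197 ly

d_A = 1/0.01140″ = 87.719 pc; d_B = 1/0.03670″ = 27.248 pc.
|d_B − d_A| = |27.248 − 87.719| = 60.471 pc = 60.471 × 3.262 ly = 197.26 ly.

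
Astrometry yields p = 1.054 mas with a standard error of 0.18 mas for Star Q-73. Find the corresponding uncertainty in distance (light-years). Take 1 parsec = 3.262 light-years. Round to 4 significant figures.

528.5 ly

d = 1/p, so σ_d = σ_p / p².
σ_d = 0.000180 / (0.001054)² = 0.000180 / 0.0000011109 = 162.03 pc = 162.03 × 3.262 ly = 528.54 ly.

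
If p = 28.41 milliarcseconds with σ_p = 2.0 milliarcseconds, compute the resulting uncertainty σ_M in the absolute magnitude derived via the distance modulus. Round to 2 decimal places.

M = m − 5 log₁₀ d + 5 = m + 5 log₁₀ p + 5, so ∂M/∂p = 5/(p ln 10).
σ_M = (5/ln 10) · (σ_p/p) = 2.1715 × 2.0/28.41 = 2.1715 × 0.070398 = 0.15287.

σ_M = 0.15 mag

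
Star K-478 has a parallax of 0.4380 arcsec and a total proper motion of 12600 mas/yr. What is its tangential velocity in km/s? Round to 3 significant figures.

136 km/s

d = 1/p = 1/0.4380″ = 2.2831 pc.
μ = 12600 mas/yr = 12.6 ″/yr.
v_t = 4.74 × μ × d = 4.74 × 12.6 × 2.2831 = 136.36 km/s.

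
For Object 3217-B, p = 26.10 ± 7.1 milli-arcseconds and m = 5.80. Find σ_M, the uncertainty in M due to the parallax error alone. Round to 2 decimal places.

σ_M = 0.59 mag

M = m − 5 log₁₀ d + 5 = m + 5 log₁₀ p + 5, so ∂M/∂p = 5/(p ln 10).
σ_M = (5/ln 10) · (σ_p/p) = 2.1715 × 7.1/26.10 = 2.1715 × 0.27203 = 0.59071.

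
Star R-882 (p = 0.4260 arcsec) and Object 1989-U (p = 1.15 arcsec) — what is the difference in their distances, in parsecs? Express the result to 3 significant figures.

1.48 pc

d_A = 1/0.4260″ = 2.3474 pc; d_B = 1/1.150″ = 0.86957 pc.
|d_B − d_A| = |0.86957 − 2.3474| = 1.4778 pc.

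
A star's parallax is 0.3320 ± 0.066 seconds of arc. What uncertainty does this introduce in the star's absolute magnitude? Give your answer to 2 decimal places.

σ_M = 0.43 mag

M = m − 5 log₁₀ d + 5 = m + 5 log₁₀ p + 5, so ∂M/∂p = 5/(p ln 10).
σ_M = (5/ln 10) · (σ_p/p) = 2.1715 × 0.066/0.3320 = 2.1715 × 0.1988 = 0.43169.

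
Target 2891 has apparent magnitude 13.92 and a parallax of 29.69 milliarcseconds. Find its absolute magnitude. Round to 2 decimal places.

d = 1/p = 1/0.02969″ = 33.681 pc.
m − M = 5 log₁₀(33.681) − 5 = 7.6369 − 5 = 2.6369.
M = m − (m − M) = 13.92 − 2.6369 = 11.28.

M = 11.28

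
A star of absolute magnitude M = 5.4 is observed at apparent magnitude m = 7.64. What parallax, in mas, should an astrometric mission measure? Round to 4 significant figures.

35.65 mas

m − M = 7.64 − 5.4 = 2.24.
d = 10^((m−M)/5 + 1) = 10^1.448 = 28.054 pc.
p = 1/d = 1/28.054 = 0.035646 arcsec = 35.646 mas.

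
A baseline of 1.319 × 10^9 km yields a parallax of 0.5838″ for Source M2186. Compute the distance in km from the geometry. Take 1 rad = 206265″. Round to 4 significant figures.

θ = 0.5838″ = 0.5838/206265 = 2.8303 × 10^-6 rad.
d = B/θ = (1.319 × 10^9) / (2.8303 × 10^-6) = 4.6603 × 10^14 km.

4.660 × 10^14 km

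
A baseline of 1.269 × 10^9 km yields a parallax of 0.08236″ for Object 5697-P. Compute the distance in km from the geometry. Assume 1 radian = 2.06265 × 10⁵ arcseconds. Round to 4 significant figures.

3.178 × 10^15 km

θ = 0.08236″ = 0.08236/206265 = 3.9929 × 10^-7 rad.
d = B/θ = (1.269 × 10^9) / (3.9929 × 10^-7) = 3.1781 × 10^15 km.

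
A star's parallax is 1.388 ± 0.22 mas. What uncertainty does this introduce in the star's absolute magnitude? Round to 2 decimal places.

σ_M = 0.34 mag

M = m − 5 log₁₀ d + 5 = m + 5 log₁₀ p + 5, so ∂M/∂p = 5/(p ln 10).
σ_M = (5/ln 10) · (σ_p/p) = 2.1715 × 0.22/1.388 = 2.1715 × 0.1585 = 0.34418.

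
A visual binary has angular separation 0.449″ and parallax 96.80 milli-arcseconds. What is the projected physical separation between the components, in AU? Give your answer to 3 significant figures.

d = 1/p = 1/0.09680″ = 10.331 pc.
At distance d (pc), an angle of θ arcsec spans θ·d AU: s = 0.449 × 10.331 = 4.6386 AU.

4.64 AU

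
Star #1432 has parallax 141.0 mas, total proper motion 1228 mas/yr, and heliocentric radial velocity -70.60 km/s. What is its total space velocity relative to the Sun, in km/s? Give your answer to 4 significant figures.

d = 1/p = 1/0.1410″ = 7.0922 pc.
μ = 1228 mas/yr = 1.228 ″/yr.
v_t = 4.740 μ d = 4.740 × 1.228 × 7.0922 = 41.282 km/s.
v = √(v_r² + v_t²) = √((-70.60)² + 41.282²) = √6688.56 = 81.784 km/s.

81.78 km/s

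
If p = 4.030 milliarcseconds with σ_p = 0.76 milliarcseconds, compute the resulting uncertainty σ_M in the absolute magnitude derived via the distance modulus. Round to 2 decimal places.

σ_M = 0.41 mag

M = m − 5 log₁₀ d + 5 = m + 5 log₁₀ p + 5, so ∂M/∂p = 5/(p ln 10).
σ_M = (5/ln 10) · (σ_p/p) = 2.1715 × 0.76/4.030 = 2.1715 × 0.18859 = 0.40952.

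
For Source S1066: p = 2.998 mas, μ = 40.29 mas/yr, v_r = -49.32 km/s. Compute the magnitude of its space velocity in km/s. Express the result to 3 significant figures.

80.6 km/s

d = 1/p = 1/0.002998″ = 333.56 pc.
μ = 40.29 mas/yr = 0.04029 ″/yr.
v_t = 4.740 μ d = 4.740 × 0.04029 × 333.56 = 63.701 km/s.
v = √(v_r² + v_t²) = √((-49.32)² + 63.701²) = √6490.28 = 80.562 km/s.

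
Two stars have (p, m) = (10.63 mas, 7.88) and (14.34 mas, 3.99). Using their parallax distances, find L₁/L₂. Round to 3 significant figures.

L₁/L₂ = 0.0506

d₁ = 1/p₁ = 1/0.01063″ = 94.073 pc; d₂ = 1/p₂ = 1/0.01434″ = 69.735 pc.
M₁ = m₁ − 5 log₁₀ d₁ + 5 = 7.88 − 9.8673 + 5 = 3.0127.
M₂ = 3.99 − 9.2173 + 5 = -0.2273.
L₁/L₂ = 10^(0.4(M₂ − M₁)) = 10^(0.4 × (-3.2400)) = 10^(-1.29600) = 0.050582.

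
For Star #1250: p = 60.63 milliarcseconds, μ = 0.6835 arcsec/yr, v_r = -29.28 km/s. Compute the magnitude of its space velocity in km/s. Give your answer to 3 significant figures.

d = 1/p = 1/0.06063″ = 16.493 pc.
v_t = 4.740 μ d = 4.740 × 0.6835 × 16.493 = 53.434 km/s.
v = √(v_r² + v_t²) = √((-29.28)² + 53.434²) = √3712.51 = 60.93 km/s.

60.9 km/s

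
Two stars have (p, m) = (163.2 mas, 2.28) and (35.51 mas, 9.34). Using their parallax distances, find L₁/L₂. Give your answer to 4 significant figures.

L₁/L₂ = 31.57

d₁ = 1/p₁ = 1/0.1632″ = 6.1275 pc; d₂ = 1/p₂ = 1/0.03551″ = 28.161 pc.
M₁ = m₁ − 5 log₁₀ d₁ + 5 = 2.28 − 3.9364 + 5 = 3.3436.
M₂ = 9.34 − 7.2482 + 5 = 7.0918.
L₁/L₂ = 10^(0.4(M₂ − M₁)) = 10^(0.4 × 3.7482) = 10^1.49928 = 31.57.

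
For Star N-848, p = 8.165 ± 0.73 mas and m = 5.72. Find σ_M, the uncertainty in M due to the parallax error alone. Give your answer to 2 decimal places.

σ_M = 0.19 mag

M = m − 5 log₁₀ d + 5 = m + 5 log₁₀ p + 5, so ∂M/∂p = 5/(p ln 10).
σ_M = (5/ln 10) · (σ_p/p) = 2.1715 × 0.73/8.165 = 2.1715 × 0.089406 = 0.19415.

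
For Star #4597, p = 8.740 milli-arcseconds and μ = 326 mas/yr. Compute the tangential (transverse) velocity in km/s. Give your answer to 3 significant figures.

177 km/s

d = 1/p = 1/0.008740″ = 114.42 pc.
μ = 326 mas/yr = 0.326 ″/yr.
v_t = 4.74 × μ × d = 4.74 × 0.326 × 114.42 = 176.81 km/s.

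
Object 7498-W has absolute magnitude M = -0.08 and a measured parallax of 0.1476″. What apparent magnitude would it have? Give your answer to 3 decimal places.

m = -0.925

d = 1/p = 1/0.1476″ = 6.7751 pc.
m − M = 5 log₁₀ d − 5 = 5 log₁₀(6.7751) − 5 = 4.1546 − 5 = -0.8454.
m = M + (m − M) = -0.08 + (-0.8454) = -0.925.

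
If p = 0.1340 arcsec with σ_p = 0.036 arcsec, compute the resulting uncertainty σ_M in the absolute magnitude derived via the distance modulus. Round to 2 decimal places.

σ_M = 0.58 mag

M = m − 5 log₁₀ d + 5 = m + 5 log₁₀ p + 5, so ∂M/∂p = 5/(p ln 10).
σ_M = (5/ln 10) · (σ_p/p) = 2.1715 × 0.036/0.1340 = 2.1715 × 0.26866 = 0.5834.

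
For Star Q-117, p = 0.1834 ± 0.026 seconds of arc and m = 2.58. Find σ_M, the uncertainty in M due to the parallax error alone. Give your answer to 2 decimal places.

M = m − 5 log₁₀ d + 5 = m + 5 log₁₀ p + 5, so ∂M/∂p = 5/(p ln 10).
σ_M = (5/ln 10) · (σ_p/p) = 2.1715 × 0.026/0.1834 = 2.1715 × 0.14177 = 0.30785.

σ_M = 0.31 mag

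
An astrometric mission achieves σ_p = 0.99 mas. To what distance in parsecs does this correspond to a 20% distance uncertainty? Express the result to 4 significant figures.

202.0 pc

σ_d/d = σ_p/p, so the condition is σ_p/p ≤ 0.20, i.e. p ≥ σ_p/0.20.
p_min = 0.99/0.20 = 4.95 mas = 0.00495 arcsec.
d_max = 1/p_min = 1/0.00495 = 202.02 pc.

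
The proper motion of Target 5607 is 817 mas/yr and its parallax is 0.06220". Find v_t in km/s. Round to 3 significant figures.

62.3 km/s

d = 1/p = 1/0.06220″ = 16.077 pc.
μ = 817 mas/yr = 0.817 ″/yr.
v_t = 4.74 × μ × d = 4.74 × 0.817 × 16.077 = 62.259 km/s.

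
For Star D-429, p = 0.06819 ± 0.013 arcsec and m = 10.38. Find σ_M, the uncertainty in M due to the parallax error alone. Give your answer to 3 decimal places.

σ_M = 0.414 mag

M = m − 5 log₁₀ d + 5 = m + 5 log₁₀ p + 5, so ∂M/∂p = 5/(p ln 10).
σ_M = (5/ln 10) · (σ_p/p) = 2.1715 × 0.013/0.06819 = 2.1715 × 0.19064 = 0.41397.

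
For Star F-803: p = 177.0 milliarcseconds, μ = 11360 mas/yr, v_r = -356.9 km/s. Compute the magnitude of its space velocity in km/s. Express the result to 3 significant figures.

d = 1/p = 1/0.1770″ = 5.6497 pc.
μ = 11360 mas/yr = 11.36 ″/yr.
v_t = 4.740 μ d = 4.740 × 11.36 × 5.6497 = 304.22 km/s.
v = √(v_r² + v_t²) = √((-356.9)² + 304.22²) = √219927 = 468.96 km/s.

469 km/s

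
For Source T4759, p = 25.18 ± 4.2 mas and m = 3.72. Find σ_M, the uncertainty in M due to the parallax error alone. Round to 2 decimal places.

σ_M = 0.36 mag

M = m − 5 log₁₀ d + 5 = m + 5 log₁₀ p + 5, so ∂M/∂p = 5/(p ln 10).
σ_M = (5/ln 10) · (σ_p/p) = 2.1715 × 4.2/25.18 = 2.1715 × 0.1668 = 0.36221.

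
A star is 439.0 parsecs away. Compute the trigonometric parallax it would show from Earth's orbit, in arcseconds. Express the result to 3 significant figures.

0.00228 arcsec

p = 1/d = 1/439 = 0.0022779 arcsec.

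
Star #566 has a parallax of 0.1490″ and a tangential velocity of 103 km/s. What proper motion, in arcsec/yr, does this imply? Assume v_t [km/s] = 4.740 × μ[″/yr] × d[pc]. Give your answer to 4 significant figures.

d = 1/p = 1/0.1490″ = 6.7114 pc.
μ = v_t / (4.74 d) = 103 / (4.74 × 6.7114) = 103 / 31.812 = 3.2378 ″/yr.

3.238 arcsec/yr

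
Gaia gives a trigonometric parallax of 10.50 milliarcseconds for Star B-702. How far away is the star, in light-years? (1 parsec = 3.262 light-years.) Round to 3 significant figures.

p = 10.50 milliarcseconds = 0.01050 arcsec.
d = 1/p = 1/0.01050 = 95.238 pc.
In light-years: 95.238 × 3.262 = 310.67 ly.

311 light years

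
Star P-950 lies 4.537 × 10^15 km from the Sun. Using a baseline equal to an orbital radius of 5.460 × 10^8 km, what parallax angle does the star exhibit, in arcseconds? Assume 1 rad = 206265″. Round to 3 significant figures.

θ ≈ B/d = (5.460 × 10^8) / (4.537 × 10^15) = 1.2034 × 10^-7 rad.
In arcseconds: 1.2034 × 10^-7 × 206265 = 0.024822″.

0.0248 arcsec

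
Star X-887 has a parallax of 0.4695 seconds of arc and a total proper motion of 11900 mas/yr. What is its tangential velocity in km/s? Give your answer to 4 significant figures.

120.1 km/s

d = 1/p = 1/0.4695″ = 2.1299 pc.
μ = 11900 mas/yr = 11.9 ″/yr.
v_t = 4.74 × μ × d = 4.74 × 11.9 × 2.1299 = 120.14 km/s.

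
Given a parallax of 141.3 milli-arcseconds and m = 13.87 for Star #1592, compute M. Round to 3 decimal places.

d = 1/p = 1/0.1413″ = 7.0771 pc.
m − M = 5 log₁₀(7.0771) − 5 = 4.2493 − 5 = -0.7507.
M = m − (m − M) = 13.87 − (-0.7507) = 14.621.

M = 14.621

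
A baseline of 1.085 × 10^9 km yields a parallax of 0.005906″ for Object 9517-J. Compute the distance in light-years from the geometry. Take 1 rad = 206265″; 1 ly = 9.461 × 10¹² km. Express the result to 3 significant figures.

θ = 0.005906″ = 0.005906/206265 = 2.8633 × 10^-8 rad.
d = B/θ = (1.085 × 10^9) / (2.8633 × 10^-8) = 3.7893 × 10^16 km = (3.7893 × 10^16) / (9.461 × 10^12) ly = 4005.2 ly.

4010 ly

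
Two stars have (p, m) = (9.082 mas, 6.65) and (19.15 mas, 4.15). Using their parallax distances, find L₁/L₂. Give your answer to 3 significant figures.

d₁ = 1/p₁ = 1/0.009082″ = 110.11 pc; d₂ = 1/p₂ = 1/0.01915″ = 52.219 pc.
M₁ = m₁ − 5 log₁₀ d₁ + 5 = 6.65 − 10.2091 + 5 = 1.4409.
M₂ = 4.15 − 8.5891 + 5 = 0.5609.
L₁/L₂ = 10^(0.4(M₂ − M₁)) = 10^(0.4 × (-0.8800)) = 10^(-0.35200) = 0.44463.

L₁/L₂ = 0.445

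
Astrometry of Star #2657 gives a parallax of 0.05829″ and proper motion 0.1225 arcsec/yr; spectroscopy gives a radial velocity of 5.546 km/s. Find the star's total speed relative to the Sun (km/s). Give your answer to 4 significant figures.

11.40 km/s

d = 1/p = 1/0.05829″ = 17.156 pc.
v_t = 4.740 μ d = 4.740 × 0.1225 × 17.156 = 9.9616 km/s.
v = √(v_r² + v_t²) = √(5.546² + 9.9616²) = √129.992 = 11.401 km/s.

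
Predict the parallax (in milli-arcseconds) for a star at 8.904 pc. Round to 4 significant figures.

p = 1/d = 1/8.904 = 0.11231 arcsec.
= 0.11231 × 1000 = 112.31 mas.

112.3 mas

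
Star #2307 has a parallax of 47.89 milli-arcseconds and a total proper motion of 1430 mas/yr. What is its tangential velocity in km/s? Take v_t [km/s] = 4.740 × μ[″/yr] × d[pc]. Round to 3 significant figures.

142 km/s

d = 1/p = 1/0.04789″ = 20.881 pc.
μ = 1430 mas/yr = 1.43 ″/yr.
v_t = 4.74 × μ × d = 4.74 × 1.43 × 20.881 = 141.54 km/s.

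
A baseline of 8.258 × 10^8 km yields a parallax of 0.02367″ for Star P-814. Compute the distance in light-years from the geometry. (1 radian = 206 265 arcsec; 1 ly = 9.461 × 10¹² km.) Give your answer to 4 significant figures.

760.6 ly

θ = 0.02367″ = 0.02367/206265 = 1.1476 × 10^-7 rad.
d = B/θ = (8.258 × 10^8) / (1.1476 × 10^-7) = 7.1959 × 10^15 km = (7.1959 × 10^15) / (9.461 × 10^12) ly = 760.59 ly.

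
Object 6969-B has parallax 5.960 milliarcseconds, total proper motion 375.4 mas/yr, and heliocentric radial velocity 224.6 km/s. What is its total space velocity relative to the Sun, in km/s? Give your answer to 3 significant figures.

374 km/s

d = 1/p = 1/0.005960″ = 167.79 pc.
μ = 375.4 mas/yr = 0.3754 ″/yr.
v_t = 4.740 μ d = 4.740 × 0.3754 × 167.79 = 298.56 km/s.
v = √(v_r² + v_t²) = √(224.6² + 298.56²) = √139583 = 373.61 km/s.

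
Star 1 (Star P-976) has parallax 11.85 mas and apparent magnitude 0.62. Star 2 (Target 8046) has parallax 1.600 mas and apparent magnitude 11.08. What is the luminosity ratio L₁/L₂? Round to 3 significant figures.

d₁ = 1/p₁ = 1/0.01185″ = 84.388 pc; d₂ = 1/p₂ = 1/0.001600″ = 625 pc.
M₁ = m₁ − 5 log₁₀ d₁ + 5 = 0.62 − 9.6314 + 5 = -4.0114.
M₂ = 11.08 − 13.9794 + 5 = 2.1006.
L₁/L₂ = 10^(0.4(M₂ − M₁)) = 10^(0.4 × 6.1120) = 10^2.44480 = 278.48.

L₁/L₂ = 278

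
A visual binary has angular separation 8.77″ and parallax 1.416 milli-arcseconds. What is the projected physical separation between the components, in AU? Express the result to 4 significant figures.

d = 1/p = 1/0.001416″ = 706.21 pc.
At distance d (pc), an angle of θ arcsec spans θ·d AU: s = 8.77 × 706.21 = 6193.5 AU.

6194 AU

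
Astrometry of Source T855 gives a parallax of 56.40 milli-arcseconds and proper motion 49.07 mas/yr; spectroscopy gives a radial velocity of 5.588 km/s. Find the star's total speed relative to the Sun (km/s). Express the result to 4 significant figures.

6.945 km/s

d = 1/p = 1/0.05640″ = 17.73 pc.
μ = 49.07 mas/yr = 0.04907 ″/yr.
v_t = 4.740 μ d = 4.740 × 0.04907 × 17.73 = 4.1239 km/s.
v = √(v_r² + v_t²) = √(5.588² + 4.1239²) = √48.2323 = 6.9449 km/s.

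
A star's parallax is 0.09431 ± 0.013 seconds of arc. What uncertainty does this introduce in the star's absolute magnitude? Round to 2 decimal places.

σ_M = 0.30 mag

M = m − 5 log₁₀ d + 5 = m + 5 log₁₀ p + 5, so ∂M/∂p = 5/(p ln 10).
σ_M = (5/ln 10) · (σ_p/p) = 2.1715 × 0.013/0.09431 = 2.1715 × 0.13784 = 0.29932.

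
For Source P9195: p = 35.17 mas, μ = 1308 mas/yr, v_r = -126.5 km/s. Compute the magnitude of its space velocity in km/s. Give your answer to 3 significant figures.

217 km/s

d = 1/p = 1/0.03517″ = 28.433 pc.
μ = 1308 mas/yr = 1.308 ″/yr.
v_t = 4.740 μ d = 4.740 × 1.308 × 28.433 = 176.28 km/s.
v = √(v_r² + v_t²) = √((-126.5)² + 176.28²) = √47076.9 = 216.97 km/s.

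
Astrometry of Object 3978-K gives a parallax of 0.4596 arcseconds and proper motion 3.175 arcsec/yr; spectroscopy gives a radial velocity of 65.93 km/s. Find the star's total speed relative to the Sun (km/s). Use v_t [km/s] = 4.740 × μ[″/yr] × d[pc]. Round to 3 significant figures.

73.6 km/s

d = 1/p = 1/0.4596″ = 2.1758 pc.
v_t = 4.740 μ d = 4.740 × 3.175 × 2.1758 = 32.745 km/s.
v = √(v_r² + v_t²) = √(65.93² + 32.745²) = √5419 = 73.614 km/s.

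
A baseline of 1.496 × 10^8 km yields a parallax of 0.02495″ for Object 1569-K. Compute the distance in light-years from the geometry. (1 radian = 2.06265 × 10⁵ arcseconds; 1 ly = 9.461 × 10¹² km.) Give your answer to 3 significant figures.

θ = 0.02495″ = 0.02495/206265 = 1.2096 × 10^-7 rad.
d = B/θ = (1.496 × 10^8) / (1.2096 × 10^-7) = 1.2368 × 10^15 km = (1.2368 × 10^15) / (9.461 × 10^12) ly = 130.73 ly.

131 ly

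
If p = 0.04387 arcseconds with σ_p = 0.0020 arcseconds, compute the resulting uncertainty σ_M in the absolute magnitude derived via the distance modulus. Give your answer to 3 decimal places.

σ_M = 0.099 mag

M = m − 5 log₁₀ d + 5 = m + 5 log₁₀ p + 5, so ∂M/∂p = 5/(p ln 10).
σ_M = (5/ln 10) · (σ_p/p) = 2.1715 × 0.0020/0.04387 = 2.1715 × 0.045589 = 0.098997.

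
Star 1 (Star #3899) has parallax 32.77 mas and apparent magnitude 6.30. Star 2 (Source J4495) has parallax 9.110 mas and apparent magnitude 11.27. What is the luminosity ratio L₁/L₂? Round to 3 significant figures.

d₁ = 1/p₁ = 1/0.03277″ = 30.516 pc; d₂ = 1/p₂ = 1/0.009110″ = 109.77 pc.
M₁ = m₁ − 5 log₁₀ d₁ + 5 = 6.30 − 7.4226 + 5 = 3.8774.
M₂ = 11.27 − 10.2024 + 5 = 6.0676.
L₁/L₂ = 10^(0.4(M₂ − M₁)) = 10^(0.4 × 2.1902) = 10^0.87608 = 7.5176.

L₁/L₂ = 7.52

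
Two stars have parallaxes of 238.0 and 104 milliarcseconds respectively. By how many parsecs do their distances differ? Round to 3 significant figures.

d_A = 1/0.2380″ = 4.2017 pc; d_B = 1/0.1040″ = 9.6154 pc.
|d_B − d_A| = |9.6154 − 4.2017| = 5.4137 pc.

5.41 pc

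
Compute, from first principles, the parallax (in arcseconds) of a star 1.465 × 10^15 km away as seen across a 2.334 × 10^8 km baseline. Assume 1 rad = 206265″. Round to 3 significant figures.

0.0329 arcsec

θ ≈ B/d = (2.334 × 10^8) / (1.465 × 10^15) = 1.5932 × 10^-7 rad.
In arcseconds: 1.5932 × 10^-7 × 206265 = 0.032862″.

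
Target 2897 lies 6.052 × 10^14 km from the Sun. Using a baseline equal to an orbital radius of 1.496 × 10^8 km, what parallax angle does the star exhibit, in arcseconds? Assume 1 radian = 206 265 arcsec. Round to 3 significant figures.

0.0510 arcsec

θ ≈ B/d = (1.496 × 10^8) / (6.052 × 10^14) = 2.4719 × 10^-7 rad.
In arcseconds: 2.4719 × 10^-7 × 206265 = 0.050987″.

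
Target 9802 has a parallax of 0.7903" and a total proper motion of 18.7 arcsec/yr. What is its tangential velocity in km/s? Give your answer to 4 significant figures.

112.2 km/s

d = 1/p = 1/0.7903″ = 1.2653 pc.
v_t = 4.74 × μ × d = 4.74 × 18.7 × 1.2653 = 112.15 km/s.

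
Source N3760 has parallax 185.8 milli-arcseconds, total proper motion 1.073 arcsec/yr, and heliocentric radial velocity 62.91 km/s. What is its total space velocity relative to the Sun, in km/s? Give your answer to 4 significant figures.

68.61 km/s

d = 1/p = 1/0.1858″ = 5.3821 pc.
v_t = 4.740 μ d = 4.740 × 1.073 × 5.3821 = 27.373 km/s.
v = √(v_r² + v_t²) = √(62.91² + 27.373²) = √4706.95 = 68.607 km/s.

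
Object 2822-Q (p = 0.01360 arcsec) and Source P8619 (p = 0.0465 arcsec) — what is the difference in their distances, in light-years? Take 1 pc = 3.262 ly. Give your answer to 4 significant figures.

d_A = 1/0.01360″ = 73.529 pc; d_B = 1/0.04650″ = 21.505 pc.
|d_B − d_A| = |21.505 − 73.529| = 52.024 pc = 52.024 × 3.262 ly = 169.7 ly.

169.7 ly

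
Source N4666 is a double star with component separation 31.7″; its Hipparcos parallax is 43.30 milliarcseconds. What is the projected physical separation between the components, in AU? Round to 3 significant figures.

d = 1/p = 1/0.04330″ = 23.095 pc.
At distance d (pc), an angle of θ arcsec spans θ·d AU: s = 31.7 × 23.095 = 732.11 AU.

732 AU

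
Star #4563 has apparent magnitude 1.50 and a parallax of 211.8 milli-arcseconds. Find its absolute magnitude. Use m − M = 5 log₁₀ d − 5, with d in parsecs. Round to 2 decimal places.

M = 3.13

d = 1/p = 1/0.2118″ = 4.7214 pc.
m − M = 5 log₁₀(4.7214) − 5 = 3.3704 − 5 = -1.6296.
M = m − (m − M) = 1.50 − (-1.6296) = 3.13.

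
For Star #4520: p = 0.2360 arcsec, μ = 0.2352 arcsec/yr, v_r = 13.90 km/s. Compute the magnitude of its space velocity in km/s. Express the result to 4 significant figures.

14.68 km/s

d = 1/p = 1/0.2360″ = 4.2373 pc.
v_t = 4.740 μ d = 4.740 × 0.2352 × 4.2373 = 4.7239 km/s.
v = √(v_r² + v_t²) = √(13.90² + 4.7239²) = √215.525 = 14.681 km/s.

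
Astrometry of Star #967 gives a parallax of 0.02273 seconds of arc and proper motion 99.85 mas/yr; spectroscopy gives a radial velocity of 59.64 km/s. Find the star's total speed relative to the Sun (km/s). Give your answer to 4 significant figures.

63.17 km/s

d = 1/p = 1/0.02273″ = 43.995 pc.
μ = 99.85 mas/yr = 0.09985 ″/yr.
v_t = 4.740 μ d = 4.740 × 0.09985 × 43.995 = 20.822 km/s.
v = √(v_r² + v_t²) = √(59.64² + 20.822²) = √3990.49 = 63.17 km/s.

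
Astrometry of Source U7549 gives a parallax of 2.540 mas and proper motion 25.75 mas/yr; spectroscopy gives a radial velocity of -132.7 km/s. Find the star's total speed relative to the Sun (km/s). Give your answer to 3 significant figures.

d = 1/p = 1/0.002540″ = 393.7 pc.
μ = 25.75 mas/yr = 0.02575 ″/yr.
v_t = 4.740 μ d = 4.740 × 0.02575 × 393.7 = 48.053 km/s.
v = √(v_r² + v_t²) = √((-132.7)² + 48.053²) = √19918.4 = 141.13 km/s.

141 km/s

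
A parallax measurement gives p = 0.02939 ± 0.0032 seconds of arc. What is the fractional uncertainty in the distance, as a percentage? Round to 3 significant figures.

For d = 1/p, |σ_d/d| = |σ_p/p|.
σ_p/p = 0.0032 / 0.02939 = 0.10888 = 10.888%.

10.9%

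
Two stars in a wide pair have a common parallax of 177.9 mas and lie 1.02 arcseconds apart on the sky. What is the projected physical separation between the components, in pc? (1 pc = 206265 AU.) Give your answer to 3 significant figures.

d = 1/p = 1/0.1779″ = 5.6211 pc.
At distance d (pc), an angle of θ arcsec spans θ·d AU: s = 1.02 × 5.6211 = 5.7335 AU.
= 5.7335 / 206265 = 2.7797 × 10^-5 pc.

2.78 × 10^-5 pc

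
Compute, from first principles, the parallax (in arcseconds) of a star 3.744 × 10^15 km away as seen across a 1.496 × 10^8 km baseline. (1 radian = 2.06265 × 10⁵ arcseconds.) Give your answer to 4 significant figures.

0.008242 arcsec

θ ≈ B/d = (1.496 × 10^8) / (3.744 × 10^15) = 3.9957 × 10^-8 rad.
In arcseconds: 3.9957 × 10^-8 × 206265 = 0.0082417″.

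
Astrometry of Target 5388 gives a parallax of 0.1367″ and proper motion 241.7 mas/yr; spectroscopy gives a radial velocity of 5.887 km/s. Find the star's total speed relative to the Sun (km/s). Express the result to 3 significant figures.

d = 1/p = 1/0.1367″ = 7.3153 pc.
μ = 241.7 mas/yr = 0.2417 ″/yr.
v_t = 4.740 μ d = 4.740 × 0.2417 × 7.3153 = 8.3808 km/s.
v = √(v_r² + v_t²) = √(5.887² + 8.3808²) = √104.895 = 10.242 km/s.

10.2 km/s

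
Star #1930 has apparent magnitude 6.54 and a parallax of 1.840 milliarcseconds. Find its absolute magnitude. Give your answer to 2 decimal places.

M = -2.14

d = 1/p = 1/0.001840″ = 543.48 pc.
m − M = 5 log₁₀(543.48) − 5 = 13.6759 − 5 = 8.6759.
M = m − (m − M) = 6.54 − 8.6759 = -2.14.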